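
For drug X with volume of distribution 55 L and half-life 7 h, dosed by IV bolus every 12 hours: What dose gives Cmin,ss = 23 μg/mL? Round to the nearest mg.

2886 mg

τ/t½ = 12/7 ≈ 1.7143, so f = (1/2)^(12/7) ≈ 0.304753.
Cmin,ss = (D/Vd)·f/(1−f), so D = Cmin,ss·Vd·(1−f)/f.
D = 23 × 55 × (1−f)/f ≈ 23 × 55 × 2.28135 ≈ 2885.91 mg.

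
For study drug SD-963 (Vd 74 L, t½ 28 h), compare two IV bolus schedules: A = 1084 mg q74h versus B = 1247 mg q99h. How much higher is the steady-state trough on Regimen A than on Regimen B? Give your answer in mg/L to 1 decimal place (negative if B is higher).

1.2 mg/L

Regimen A: f = (1/2)^(74/28) ≈ 0.1601; Cmin,ss = (1084/74)·f/(1−f) ≈ 2.792 mg/L.
Regimen B: f = (1/2)^(99/28) ≈ 0.0862; Cmin,ss = (1247/74)·f/(1−f) ≈ 1.590 mg/L.
Difference ≈ 2.792 − 1.590 ≈ 1.202 mg/L.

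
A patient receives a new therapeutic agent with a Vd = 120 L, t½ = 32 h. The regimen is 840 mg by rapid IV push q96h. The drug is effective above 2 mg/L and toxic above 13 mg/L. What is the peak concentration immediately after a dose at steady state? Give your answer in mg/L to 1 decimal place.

8.0 mg/L

The dosing interval is 3 half-lives, so f = 2^(−3) = 0.125.
At steady state, R = 1/(1 − 0.125) = 8/7.
Single-dose peak C₀ = D/Vd = 840/120 = 7 mg/L.
Steady-state peak Cmax,ss = C₀·R = 7 × 8/7 ≈ 8.000 mg/L.
Peak 8.0 mg/L vs MTC 13 mg/L: below toxic threshold.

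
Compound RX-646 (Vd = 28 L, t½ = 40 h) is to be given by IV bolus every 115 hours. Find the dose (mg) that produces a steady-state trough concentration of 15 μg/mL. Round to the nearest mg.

2661 mg

τ/t½ = 115/40 ≈ 2.875, so f = (1/2)^(115/40) ≈ 0.136313.
Cmin,ss = (D/Vd)·f/(1−f), so D = Cmin,ss·Vd·(1−f)/f.
D = 15 × 28 × (1−f)/f ≈ 15 × 28 × 6.33606 ≈ 2661.15 mg.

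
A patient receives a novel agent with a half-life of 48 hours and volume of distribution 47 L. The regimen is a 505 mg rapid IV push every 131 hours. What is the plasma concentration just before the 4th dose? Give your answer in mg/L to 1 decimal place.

f = (1/2)^(τ/t½) = (1/2)^(131/48) ≈ 0.1508.
C₀ = D/Vd = 505/47 ≈ 10.745 mg/L.
Before the 4th dose, 3 doses have been given. Superposition: Cmin = C₀·(f + f² + … + f^3).
≈ 10.745 × (0.1508 + 0.0227 + 0.0034) ≈ 10.745 × 0.1769 ≈ 1.901 mg/L.

1.9 mg/L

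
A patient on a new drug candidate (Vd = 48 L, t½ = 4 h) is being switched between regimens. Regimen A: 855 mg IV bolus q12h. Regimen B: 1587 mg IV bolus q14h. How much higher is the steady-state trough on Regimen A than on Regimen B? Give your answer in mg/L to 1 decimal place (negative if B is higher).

-0.7 mg/L

Regimen A: f = (1/2)^(12/4) ≈ 0.1250; Cmin,ss = (855/48)·f/(1−f) ≈ 2.545 mg/L.
Regimen B: f = (1/2)^(14/4) ≈ 0.0884; Cmin,ss = (1587/48)·f/(1−f) ≈ 3.206 mg/L.
Difference ≈ 2.545 − 3.206 ≈ -0.661 mg/L.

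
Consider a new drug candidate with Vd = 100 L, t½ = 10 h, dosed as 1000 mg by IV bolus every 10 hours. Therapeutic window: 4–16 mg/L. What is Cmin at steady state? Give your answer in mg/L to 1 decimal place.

10.0 mg/L

The dosing interval is 1 half-life, so f = 2^(−1) = 0.5.
At steady state, R = 1/(1 − 0.5) = 2/1.
Single-dose peak C₀ = D/Vd = 1000/100 = 10 mg/L.
Steady-state peak Cmax,ss = C₀·R = 10 × 2/1 ≈ 20.000 mg/L.
Steady-state trough Cmin,ss = Cmax,ss·f ≈ 20.000 × 0.5 ≈ 10.000 mg/L.
Trough 10.0 mg/L vs MEC 4 mg/L: adequate.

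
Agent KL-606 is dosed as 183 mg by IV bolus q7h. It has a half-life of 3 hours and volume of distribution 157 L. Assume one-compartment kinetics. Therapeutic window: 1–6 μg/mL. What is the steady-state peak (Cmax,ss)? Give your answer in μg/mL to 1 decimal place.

k = ln2/t½ = ln2/3 ≈ 0.231049 h⁻¹; fraction remaining f = e^(−kτ) = e^(−0.231049×7) ≈ 0.1984.
Accumulation ratio R = 1/(1 − f) ≈ 1/0.8016 ≈ 1.2475.
Each bolus raises the concentration by D/Vd = 183/157 ≈ 1.166 μg/mL.
Cmax,ss = C₀/(1 − f) ≈ 1.166/0.8016 ≈ 1.455 μg/mL.
Peak 1.5 μg/mL vs MTC 6 μg/mL: below toxic threshold.

1.5 μg/mL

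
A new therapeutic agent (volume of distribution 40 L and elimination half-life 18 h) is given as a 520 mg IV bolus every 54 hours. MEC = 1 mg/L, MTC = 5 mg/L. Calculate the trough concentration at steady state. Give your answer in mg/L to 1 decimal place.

τ = 54 h = 3 half-lives, so f = (1/2)^3 = 0.125.
At steady state, R = 1/(1 − 0.125) = 8/7.
Single-dose peak C₀ = D/Vd = 520/40 = 13 mg/L.
Steady-state peak Cmax,ss = C₀·R = 13 × 8/7 ≈ 14.857 mg/L.
Steady-state trough Cmin,ss = Cmax,ss·f ≈ 14.857 × 0.125 ≈ 1.857 mg/L.
Trough 1.9 mg/L vs MEC 1 mg/L: adequate.

1.9 mg/L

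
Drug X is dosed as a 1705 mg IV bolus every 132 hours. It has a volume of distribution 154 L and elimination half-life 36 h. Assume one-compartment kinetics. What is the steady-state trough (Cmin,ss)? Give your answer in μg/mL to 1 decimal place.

k = ln2/t½ = ln2/36 ≈ 0.019254 h⁻¹; fraction remaining f = e^(−kτ) = e^(−0.019254×132) ≈ 0.0787.
Accumulation ratio R = 1/(1 − f) ≈ 1/0.9213 ≈ 1.0854.
Single-dose peak C₀ = D/Vd = 1705/154 ≈ 11.071 μg/mL.
Cmax,ss = C₀/(1 − f) ≈ 11.071/0.9213 ≈ 12.017 μg/mL.
One interval later, Cmin,ss = Cmax,ss·e^(−kτ) ≈ 12.017 × 0.0787 ≈ 0.946 μg/mL.

0.9 μg/mL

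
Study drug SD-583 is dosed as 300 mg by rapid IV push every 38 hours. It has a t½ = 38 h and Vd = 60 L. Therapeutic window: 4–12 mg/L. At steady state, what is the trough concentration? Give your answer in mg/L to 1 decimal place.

5.0 mg/L

τ = 38 h = 1 half-life, so f = (1/2)^1 = 0.5.
Accumulation ratio R = 1/(1 − f) = 1/0.5 = 2/1.
Single-dose peak C₀ = D/Vd = 300/60 = 5 mg/L.
Steady-state peak Cmax,ss = C₀·R = 5 × 2/1 ≈ 10.000 mg/L.
Steady-state trough Cmin,ss = Cmax,ss·f ≈ 10.000 × 0.5 ≈ 5.000 mg/L.
Trough 5.0 mg/L vs MEC 4 mg/L: adequate.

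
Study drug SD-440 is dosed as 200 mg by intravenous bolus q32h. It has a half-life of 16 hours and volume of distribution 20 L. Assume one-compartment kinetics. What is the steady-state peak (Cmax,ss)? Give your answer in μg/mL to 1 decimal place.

τ = 32 h = 2 half-lives, so f = (1/2)^2 = 0.25.
At steady state, R = 1/(1 − 0.25) = 4/3.
Single-dose peak C₀ = D/Vd = 200/20 = 10 μg/mL.
Steady-state peak Cmax,ss = C₀·R = 10 × 4/3 ≈ 13.333 μg/mL.

13.3 μg/mL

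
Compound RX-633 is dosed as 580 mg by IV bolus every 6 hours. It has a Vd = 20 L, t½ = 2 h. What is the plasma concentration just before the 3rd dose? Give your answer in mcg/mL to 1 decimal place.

4.1 mcg/mL

f = (1/2)^(τ/t½) = (1/2)^(6/2) ≈ 0.1250.
C₀ = D/Vd = 580/20 ≈ 29.000 mcg/mL.
Before the 3rd dose, 2 doses have been given. Superposition: Cmin = C₀·(f + f²).
≈ 29.000 × (0.1250 + 0.0156) ≈ 29.000 × 0.1406 ≈ 4.077 mcg/mL.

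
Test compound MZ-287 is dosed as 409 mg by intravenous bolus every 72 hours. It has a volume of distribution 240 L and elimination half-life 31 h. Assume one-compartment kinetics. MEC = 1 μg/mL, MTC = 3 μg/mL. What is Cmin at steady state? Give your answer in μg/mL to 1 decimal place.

0.4 μg/mL

k = ln2/t½ = ln2/31 ≈ 0.022360 h⁻¹; fraction remaining f = e^(−kτ) = e^(−0.022360×72) ≈ 0.1999.
Single-dose peak C₀ = D/Vd = 409/240 ≈ 1.704 μg/mL.
Steady-state trough Cmin,ss = C₀·f/(1−f) ≈ 1.704 × 0.1999/0.8001 ≈ 0.426 μg/mL.
Trough 0.4 μg/mL vs MEC 1 μg/mL: subtherapeutic.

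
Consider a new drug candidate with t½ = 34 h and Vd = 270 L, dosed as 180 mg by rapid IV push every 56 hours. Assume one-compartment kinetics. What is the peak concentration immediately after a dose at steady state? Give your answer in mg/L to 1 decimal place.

τ/t½ = 56/34 ≈ 1.6471, so fraction remaining f = (1/2)^(56/34) ≈ 0.3193.
Accumulation ratio R = 1/(1 − f) ≈ 1/0.6807 ≈ 1.4691.
Single-dose peak C₀ = D/Vd = 180/270 ≈ 0.667 mg/L.
Steady-state peak Cmax,ss = C₀·R ≈ 0.667 × 1.4691 ≈ 0.980 mg/L.

1.0 mg/L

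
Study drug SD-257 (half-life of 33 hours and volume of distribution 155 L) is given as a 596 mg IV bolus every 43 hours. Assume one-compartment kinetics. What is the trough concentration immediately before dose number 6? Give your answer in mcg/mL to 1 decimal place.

f = (1/2)^(τ/t½) = (1/2)^(43/33) ≈ 0.4053.
C₀ = D/Vd = 596/155 ≈ 3.845 mcg/mL.
Before the 6th dose, 5 doses have been given. Superposition: Cmin = C₀·(f + f² + … + f^5).
≈ 3.845 × (0.4053 + 0.1643 + 0.0666 + 0.0270 + 0.0109) ≈ 3.845 × 0.6741 ≈ 2.592 mcg/mL.

2.6 mcg/mL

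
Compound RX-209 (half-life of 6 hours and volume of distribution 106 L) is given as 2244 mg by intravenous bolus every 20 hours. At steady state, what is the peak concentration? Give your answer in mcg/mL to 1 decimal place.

k = ln2/t½ = ln2/6 ≈ 0.115525 h⁻¹; fraction remaining f = e^(−kτ) = e^(−0.115525×20) ≈ 0.0992.
Accumulation ratio R = 1/(1 − f) ≈ 1/0.9008 ≈ 1.1101.
Each bolus raises the concentration by D/Vd = 2244/106 ≈ 21.170 mcg/mL.
Cmax,ss = C₀/(1 − f) ≈ 21.170/0.9008 ≈ 23.501 mcg/mL.

23.5 mcg/mL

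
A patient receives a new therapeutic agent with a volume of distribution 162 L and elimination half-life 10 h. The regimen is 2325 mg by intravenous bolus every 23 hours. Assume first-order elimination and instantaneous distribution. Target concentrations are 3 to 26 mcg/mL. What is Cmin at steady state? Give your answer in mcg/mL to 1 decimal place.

3.7 mcg/mL

k = ln2/t½ = ln2/10 ≈ 0.069315 h⁻¹; fraction remaining f = e^(−kτ) = e^(−0.069315×23) ≈ 0.2031.
Single-dose peak C₀ = D/Vd = 2325/162 ≈ 14.352 mcg/mL.
Steady-state trough Cmin,ss = C₀·f/(1−f) ≈ 14.352 × 0.2031/0.7969 ≈ 3.658 mcg/mL.
Trough 3.7 mcg/mL vs MEC 3 mcg/mL: adequate.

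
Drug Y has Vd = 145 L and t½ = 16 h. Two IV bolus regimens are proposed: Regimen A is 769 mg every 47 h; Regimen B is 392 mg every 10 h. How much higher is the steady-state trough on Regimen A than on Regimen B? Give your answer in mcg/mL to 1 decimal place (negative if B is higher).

-4.2 mcg/mL

Regimen A: f = (1/2)^(47/16) ≈ 0.1305; Cmin,ss = (769/145)·f/(1−f) ≈ 0.796 mcg/mL.
Regimen B: f = (1/2)^(10/16) ≈ 0.6484; Cmin,ss = (392/145)·f/(1−f) ≈ 4.986 mcg/mL.
Difference ≈ 0.796 − 4.986 ≈ -4.190 mcg/mL.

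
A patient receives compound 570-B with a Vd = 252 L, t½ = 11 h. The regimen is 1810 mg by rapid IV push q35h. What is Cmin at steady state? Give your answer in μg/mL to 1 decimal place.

Over one 35-h interval, 35/11 ≈ 3.1818 half-lives elapse, leaving f ≈ 0.1102 of each dose.
Accumulation ratio R = 1/(1 − f) ≈ 1/0.8898 ≈ 1.1238.
Single-dose peak C₀ = D/Vd = 1810/252 ≈ 7.183 μg/mL.
Cmax,ss = C₀/(1 − f) ≈ 7.183/0.8898 ≈ 8.073 μg/mL.
Steady-state trough Cmin,ss = Cmax,ss·f ≈ 8.073 × 0.1102 ≈ 0.890 μg/mL.

0.9 μg/mL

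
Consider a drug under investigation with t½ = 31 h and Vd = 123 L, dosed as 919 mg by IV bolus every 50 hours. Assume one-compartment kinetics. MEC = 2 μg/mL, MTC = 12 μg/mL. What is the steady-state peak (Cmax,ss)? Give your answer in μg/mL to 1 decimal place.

Over one 50-h interval, 50/31 ≈ 1.6129 half-lives elapse, leaving f ≈ 0.3269 of each dose.
At steady state, accumulation factor R = 1/(1 − e^(−kτ)) ≈ 1.4857.
Each bolus raises the concentration by D/Vd = 919/123 ≈ 7.472 μg/mL.
Steady-state peak Cmax,ss = C₀·R ≈ 7.472 × 1.4857 ≈ 11.101 μg/mL.
Peak 11.1 μg/mL vs MTC 12 μg/mL: below toxic threshold.

11.1 μg/mL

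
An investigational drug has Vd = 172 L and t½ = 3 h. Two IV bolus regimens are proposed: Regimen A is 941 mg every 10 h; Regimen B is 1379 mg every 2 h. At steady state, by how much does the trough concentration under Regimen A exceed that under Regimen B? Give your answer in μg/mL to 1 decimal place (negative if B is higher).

Regimen A: f = (1/2)^(10/3) ≈ 0.0992; Cmin,ss = (941/172)·f/(1−f) ≈ 0.602 μg/mL.
Regimen B: f = (1/2)^(2/3) ≈ 0.6300; Cmin,ss = (1379/172)·f/(1−f) ≈ 13.651 μg/mL.
Difference ≈ 0.602 − 13.651 ≈ -13.049 μg/mL.

-13.0 μg/mL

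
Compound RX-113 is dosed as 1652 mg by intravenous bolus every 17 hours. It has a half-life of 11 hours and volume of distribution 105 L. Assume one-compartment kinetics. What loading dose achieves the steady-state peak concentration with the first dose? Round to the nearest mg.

2513 mg

f = (1/2)^(17/11) ≈ 0.342588; accumulation ratio R = 1/(1−f) ≈ 1.52112.
Loading dose to hit Cmax,ss on first dose: D_load = D_maint·R ≈ 1652 × 1.52112 ≈ 2512.89 mg.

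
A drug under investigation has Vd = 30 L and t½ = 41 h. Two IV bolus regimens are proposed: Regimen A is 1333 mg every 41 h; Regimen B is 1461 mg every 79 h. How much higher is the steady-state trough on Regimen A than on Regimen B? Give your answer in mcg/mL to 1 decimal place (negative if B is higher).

Regimen A: f = (1/2)^(41/41) ≈ 0.5000; Cmin,ss = (1333/30)·f/(1−f) ≈ 44.433 mcg/mL.
Regimen B: f = (1/2)^(79/41) ≈ 0.2630; Cmin,ss = (1461/30)·f/(1−f) ≈ 17.379 mcg/mL.
Difference ≈ 44.433 − 17.379 ≈ 27.054 mcg/mL.

27.1 mcg/mL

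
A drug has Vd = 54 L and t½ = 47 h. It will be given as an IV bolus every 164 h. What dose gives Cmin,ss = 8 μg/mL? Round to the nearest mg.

4420 mg

τ/t½ = 164/47 ≈ 3.4894, so f = (1/2)^(164/47) ≈ 0.089043.
Cmin,ss = (D/Vd)·f/(1−f), so D = Cmin,ss·Vd·(1−f)/f.
D = 8 × 54 × (1−f)/f ≈ 8 × 54 × 10.23053 ≈ 4419.59 mg.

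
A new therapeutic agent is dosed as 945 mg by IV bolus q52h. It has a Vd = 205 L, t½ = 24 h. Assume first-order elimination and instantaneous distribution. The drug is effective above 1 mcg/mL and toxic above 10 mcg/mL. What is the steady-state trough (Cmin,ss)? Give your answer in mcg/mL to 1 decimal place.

1.3 mcg/mL

Over one 52-h interval, 52/24 ≈ 2.1667 half-lives elapse, leaving f ≈ 0.2227 of each dose.
Accumulation ratio R = 1/(1 − f) ≈ 1/0.7773 ≈ 1.2865.
Single-dose peak C₀ = D/Vd = 945/205 ≈ 4.610 mcg/mL.
Cmax,ss = C₀/(1 − f) ≈ 4.610/0.7773 ≈ 5.931 mcg/mL.
Steady-state trough Cmin,ss = Cmax,ss·f ≈ 5.931 × 0.2227 ≈ 1.321 mcg/mL.
Trough 1.3 mcg/mL vs MEC 1 mcg/mL: adequate.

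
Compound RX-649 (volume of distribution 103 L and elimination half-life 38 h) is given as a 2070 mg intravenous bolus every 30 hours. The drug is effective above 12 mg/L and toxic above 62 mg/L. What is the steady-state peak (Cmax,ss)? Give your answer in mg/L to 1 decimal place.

Over one 30-h interval, 30/38 ≈ 0.78947 half-lives elapse, leaving f ≈ 0.5786 of each dose.
At steady state, accumulation factor R = 1/(1 − e^(−kτ)) ≈ 2.3730.
Single-dose peak C₀ = D/Vd = 2070/103 ≈ 20.097 mg/L.
Steady-state peak Cmax,ss = C₀·R ≈ 20.097 × 2.3730 ≈ 47.690 mg/L.
Peak 47.7 mg/L vs MTC 62 mg/L: below toxic threshold.

47.7 mg/L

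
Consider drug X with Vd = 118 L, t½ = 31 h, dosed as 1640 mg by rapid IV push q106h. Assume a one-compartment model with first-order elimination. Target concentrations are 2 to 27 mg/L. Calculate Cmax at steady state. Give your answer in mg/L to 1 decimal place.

τ/t½ = 106/31 ≈ 3.4194, so fraction remaining f = (1/2)^(106/31) ≈ 0.0935.
At steady state, accumulation factor R = 1/(1 − e^(−kτ)) ≈ 1.1031.
Single-dose peak C₀ = D/Vd = 1640/118 ≈ 13.898 mg/L.
Cmax,ss = C₀/(1 − f) ≈ 13.898/0.9065 ≈ 15.331 mg/L.
Peak 15.3 mg/L vs MTC 27 mg/L: below toxic threshold.

15.3 mg/L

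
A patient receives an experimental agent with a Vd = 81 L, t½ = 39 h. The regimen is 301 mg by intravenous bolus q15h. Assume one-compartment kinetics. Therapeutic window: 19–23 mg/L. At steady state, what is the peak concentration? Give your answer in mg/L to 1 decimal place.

k = ln2/t½ = ln2/39 ≈ 0.017773 h⁻¹; fraction remaining f = e^(−kτ) = e^(−0.017773×15) ≈ 0.7660.
Accumulation ratio R = 1/(1 − f) ≈ 1/0.2340 ≈ 4.2735.
Each bolus raises the concentration by D/Vd = 301/81 ≈ 3.716 mg/L.
Steady-state peak Cmax,ss = C₀·R ≈ 3.716 × 4.2735 ≈ 15.880 mg/L.
Peak 15.9 mg/L vs MTC 23 mg/L: below toxic threshold.

15.9 mg/L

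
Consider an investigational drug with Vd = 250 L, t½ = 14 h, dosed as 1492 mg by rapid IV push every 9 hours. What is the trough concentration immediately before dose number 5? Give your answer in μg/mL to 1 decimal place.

8.8 μg/mL

f = (1/2)^(τ/t½) = (1/2)^(9/14) ≈ 0.6404.
C₀ = D/Vd = 1492/250 ≈ 5.968 μg/mL.
Before the 5th dose, 4 doses have been given. Superposition: Cmin = C₀·(f + f² + … + f^4).
≈ 5.968 × (0.6404 + 0.4101 + 0.2626 + 0.1682) ≈ 5.968 × 1.4813 ≈ 8.840 μg/mL.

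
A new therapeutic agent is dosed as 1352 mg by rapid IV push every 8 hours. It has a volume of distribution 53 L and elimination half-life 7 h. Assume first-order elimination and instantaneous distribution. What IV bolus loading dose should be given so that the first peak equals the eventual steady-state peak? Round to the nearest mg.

f = (1/2)^(8/7) ≈ 0.452862; accumulation ratio R = 1/(1−f) ≈ 1.82769.
Loading dose to hit Cmax,ss on first dose: D_load = D_maint·R ≈ 1352 × 1.82769 ≈ 2471.04 mg.

2471 mg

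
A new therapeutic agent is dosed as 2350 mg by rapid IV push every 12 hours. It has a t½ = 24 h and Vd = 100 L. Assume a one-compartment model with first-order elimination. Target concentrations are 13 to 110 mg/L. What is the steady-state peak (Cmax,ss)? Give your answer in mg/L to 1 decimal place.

Over one 12-h interval, 12/24 ≈ 0.5 half-lives elapse, leaving f ≈ 0.7071 of each dose.
Accumulation ratio R = 1/(1 − f) ≈ 1/0.2929 ≈ 3.4141.
Each bolus raises the concentration by D/Vd = 2350/100 ≈ 23.500 mg/L.
Steady-state peak Cmax,ss = C₀·R ≈ 23.500 × 3.4141 ≈ 80.231 mg/L.
Peak 80.2 mg/L vs MTC 110 mg/L: below toxic threshold.

80.2 mg/L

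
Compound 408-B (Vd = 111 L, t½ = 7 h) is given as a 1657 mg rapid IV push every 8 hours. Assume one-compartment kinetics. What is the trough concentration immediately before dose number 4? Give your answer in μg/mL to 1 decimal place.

11.2 μg/mL

f = (1/2)^(τ/t½) = (1/2)^(8/7) ≈ 0.4529.
C₀ = D/Vd = 1657/111 ≈ 14.928 μg/mL.
Before the 4th dose, 3 doses have been given. Superposition: Cmin = C₀·(f + f² + … + f^3).
≈ 14.928 × (0.4529 + 0.2051 + 0.0929) ≈ 14.928 × 0.7509 ≈ 11.209 μg/mL.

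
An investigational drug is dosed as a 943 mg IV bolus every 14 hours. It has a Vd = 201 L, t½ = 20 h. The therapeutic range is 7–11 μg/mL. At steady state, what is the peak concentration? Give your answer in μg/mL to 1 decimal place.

k = ln2/t½ = ln2/20 ≈ 0.034657 h⁻¹; fraction remaining f = e^(−kτ) = e^(−0.034657×14) ≈ 0.6156.
At steady state, accumulation factor R = 1/(1 − e^(−kτ)) ≈ 2.6015.
Single-dose peak C₀ = D/Vd = 943/201 ≈ 4.692 μg/mL.
Cmax,ss = C₀/(1 − f) ≈ 4.692/0.3844 ≈ 12.206 μg/mL.
Peak 12.2 μg/mL vs MTC 11 μg/mL: exceeds toxic threshold.

12.2 μg/mL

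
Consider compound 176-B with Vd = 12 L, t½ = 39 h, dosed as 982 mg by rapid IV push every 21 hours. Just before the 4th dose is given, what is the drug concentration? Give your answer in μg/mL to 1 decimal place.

121.8 μg/mL

f = (1/2)^(τ/t½) = (1/2)^(21/39) ≈ 0.6885.
C₀ = D/Vd = 982/12 ≈ 81.833 μg/mL.
Before the 4th dose, 3 doses have been given. Superposition: Cmin = C₀·(f + f² + … + f^3).
≈ 81.833 × (0.6885 + 0.4740 + 0.3264) ≈ 81.833 × 1.4889 ≈ 121.841 μg/mL.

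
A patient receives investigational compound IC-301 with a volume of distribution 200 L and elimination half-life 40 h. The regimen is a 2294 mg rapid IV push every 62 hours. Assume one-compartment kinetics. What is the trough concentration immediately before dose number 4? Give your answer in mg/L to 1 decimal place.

5.7 mg/L

f = (1/2)^(τ/t½) = (1/2)^(62/40) ≈ 0.3415.
C₀ = D/Vd = 2294/200 ≈ 11.470 mg/L.
Before the 4th dose, 3 doses have been given. Superposition: Cmin = C₀·(f + f² + … + f^3).
≈ 11.470 × (0.3415 + 0.1166 + 0.0398) ≈ 11.470 × 0.4979 ≈ 5.711 mg/L.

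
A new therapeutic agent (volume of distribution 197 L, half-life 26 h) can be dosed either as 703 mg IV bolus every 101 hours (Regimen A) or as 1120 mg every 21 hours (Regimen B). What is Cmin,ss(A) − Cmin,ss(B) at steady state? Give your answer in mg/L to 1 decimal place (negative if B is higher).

Regimen A: f = (1/2)^(101/26) ≈ 0.0677; Cmin,ss = (703/197)·f/(1−f) ≈ 0.259 mg/L.
Regimen B: f = (1/2)^(21/26) ≈ 0.5713; Cmin,ss = (1120/197)·f/(1−f) ≈ 7.576 mg/L.
Difference ≈ 0.259 − 7.576 ≈ -7.317 mg/L.

-7.3 mg/L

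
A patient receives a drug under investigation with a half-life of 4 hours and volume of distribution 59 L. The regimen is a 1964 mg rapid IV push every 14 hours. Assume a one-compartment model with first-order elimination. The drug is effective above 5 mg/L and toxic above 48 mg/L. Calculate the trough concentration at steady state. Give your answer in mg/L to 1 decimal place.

k = ln2/t½ = ln2/4 ≈ 0.173287 h⁻¹; fraction remaining f = e^(−kτ) = e^(−0.173287×14) ≈ 0.0884.
Single-dose peak C₀ = D/Vd = 1964/59 ≈ 33.288 mg/L.
Steady-state trough Cmin,ss = C₀·f/(1−f) ≈ 33.288 × 0.0884/0.9116 ≈ 3.228 mg/L.
Trough 3.2 mg/L vs MEC 5 mg/L: subtherapeutic.

3.2 mg/L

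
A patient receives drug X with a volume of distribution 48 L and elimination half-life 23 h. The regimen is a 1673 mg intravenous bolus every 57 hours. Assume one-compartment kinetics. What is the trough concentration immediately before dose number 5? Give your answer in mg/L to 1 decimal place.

f = (1/2)^(τ/t½) = (1/2)^(57/23) ≈ 0.1795.
C₀ = D/Vd = 1673/48 ≈ 34.854 mg/L.
Before the 5th dose, 4 doses have been given. Superposition: Cmin = C₀·(f + f² + … + f^4).
≈ 34.854 × (0.1795 + 0.0322 + 0.0058 + 0.0010) ≈ 34.854 × 0.2185 ≈ 7.616 mg/L.

7.6 mg/L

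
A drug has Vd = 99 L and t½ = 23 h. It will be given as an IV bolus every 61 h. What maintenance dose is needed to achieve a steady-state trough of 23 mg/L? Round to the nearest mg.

τ/t½ = 61/23 ≈ 2.6522, so f = (1/2)^(61/23) ≈ 0.159080.
Cmin,ss = (D/Vd)·f/(1−f), so D = Cmin,ss·Vd·(1−f)/f.
D = 23 × 99 × (1−f)/f ≈ 23 × 99 × 5.28615 ≈ 12036.56 mg.

12037 mg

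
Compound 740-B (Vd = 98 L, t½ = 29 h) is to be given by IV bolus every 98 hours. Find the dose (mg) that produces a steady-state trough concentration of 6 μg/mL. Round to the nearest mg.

5531 mg

τ/t½ = 98/29 ≈ 3.3793, so f = (1/2)^(98/29) ≈ 0.096101.
Cmin,ss = (D/Vd)·f/(1−f), so D = Cmin,ss·Vd·(1−f)/f.
D = 6 × 98 × (1−f)/f ≈ 6 × 98 × 9.40572 ≈ 5530.56 mg.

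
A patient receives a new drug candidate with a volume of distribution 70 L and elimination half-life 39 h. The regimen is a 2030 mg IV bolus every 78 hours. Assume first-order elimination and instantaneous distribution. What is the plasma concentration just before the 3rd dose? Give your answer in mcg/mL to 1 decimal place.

9.1 mcg/mL

f = (1/2)^(τ/t½) = (1/2)^(78/39) ≈ 0.2500.
C₀ = D/Vd = 2030/70 ≈ 29.000 mcg/mL.
Before the 3rd dose, 2 doses have been given. Superposition: Cmin = C₀·(f + f²).
≈ 29.000 × (0.2500 + 0.0625) ≈ 29.000 × 0.3125 ≈ 9.062 mcg/mL.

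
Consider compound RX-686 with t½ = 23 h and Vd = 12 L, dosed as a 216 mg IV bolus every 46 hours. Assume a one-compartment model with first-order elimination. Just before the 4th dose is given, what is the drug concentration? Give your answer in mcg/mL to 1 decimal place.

5.9 mcg/mL

f = (1/2)^(τ/t½) = (1/2)^(46/23) ≈ 0.2500.
C₀ = D/Vd = 216/12 ≈ 18.000 mcg/mL.
Before the 4th dose, 3 doses have been given. Superposition: Cmin = C₀·(f + f² + … + f^3).
≈ 18.000 × (0.2500 + 0.0625 + 0.0156) ≈ 18.000 × 0.3281 ≈ 5.906 mcg/mL.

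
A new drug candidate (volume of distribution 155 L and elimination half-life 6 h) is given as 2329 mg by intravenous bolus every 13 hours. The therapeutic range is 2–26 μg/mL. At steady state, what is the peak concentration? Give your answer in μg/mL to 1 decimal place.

k = ln2/t½ = ln2/6 ≈ 0.115525 h⁻¹; fraction remaining f = e^(−kτ) = e^(−0.115525×13) ≈ 0.2227.
Accumulation ratio R = 1/(1 − f) ≈ 1/0.7773 ≈ 1.2865.
Each bolus raises the concentration by D/Vd = 2329/155 ≈ 15.026 μg/mL.
Cmax,ss = C₀/(1 − f) ≈ 15.026/0.7773 ≈ 19.331 μg/mL.
Peak 19.3 μg/mL vs MTC 26 μg/mL: below toxic threshold.

19.3 μg/mL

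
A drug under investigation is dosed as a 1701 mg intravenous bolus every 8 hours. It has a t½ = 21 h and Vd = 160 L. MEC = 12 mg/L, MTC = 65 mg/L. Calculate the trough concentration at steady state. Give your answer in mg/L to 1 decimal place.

k = ln2/t½ = ln2/21 ≈ 0.033007 h⁻¹; fraction remaining f = e^(−kτ) = e^(−0.033007×8) ≈ 0.7679.
Accumulation ratio R = 1/(1 − f) ≈ 1/0.2321 ≈ 4.3085.
Single-dose peak C₀ = D/Vd = 1701/160 ≈ 10.631 mg/L.
Cmax,ss = C₀/(1 − f) ≈ 10.631/0.2321 ≈ 45.804 mg/L.
Steady-state trough Cmin,ss = Cmax,ss·f ≈ 45.804 × 0.7679 ≈ 35.173 mg/L.
Trough 35.2 mg/L vs MEC 12 mg/L: adequate.

35.2 mg/L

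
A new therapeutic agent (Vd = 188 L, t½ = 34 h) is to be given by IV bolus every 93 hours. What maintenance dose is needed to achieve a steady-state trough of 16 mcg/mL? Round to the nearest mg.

τ/t½ = 93/34 ≈ 2.7353, so f = (1/2)^(93/34) ≈ 0.150174.
Cmin,ss = (D/Vd)·f/(1−f), so D = Cmin,ss·Vd·(1−f)/f.
D = 16 × 188 × (1−f)/f ≈ 16 × 188 × 5.65894 ≈ 17022.09 mg.

17022 mg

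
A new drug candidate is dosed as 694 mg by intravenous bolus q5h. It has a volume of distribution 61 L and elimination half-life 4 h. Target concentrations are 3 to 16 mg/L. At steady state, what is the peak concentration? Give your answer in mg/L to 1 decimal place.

19.6 mg/L

τ/t½ = 5/4 ≈ 1.25, so fraction remaining f = (1/2)^(5/4) ≈ 0.4204.
At steady state, accumulation factor R = 1/(1 − e^(−kτ)) ≈ 1.7253.
Single-dose peak C₀ = D/Vd = 694/61 ≈ 11.377 mg/L.
Steady-state peak Cmax,ss = C₀·R ≈ 11.377 × 1.7253 ≈ 19.629 mg/L.
Peak 19.6 mg/L vs MTC 16 mg/L: exceeds toxic threshold.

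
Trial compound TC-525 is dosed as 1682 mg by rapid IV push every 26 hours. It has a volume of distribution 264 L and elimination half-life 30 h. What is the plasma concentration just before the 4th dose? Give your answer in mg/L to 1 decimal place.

f = (1/2)^(τ/t½) = (1/2)^(26/30) ≈ 0.5484.
C₀ = D/Vd = 1682/264 ≈ 6.371 mg/L.
Before the 4th dose, 3 doses have been given. Superposition: Cmin = C₀·(f + f² + … + f^3).
≈ 6.371 × (0.5484 + 0.3007 + 0.1649) ≈ 6.371 × 1.0140 ≈ 6.460 mg/L.

6.5 mg/L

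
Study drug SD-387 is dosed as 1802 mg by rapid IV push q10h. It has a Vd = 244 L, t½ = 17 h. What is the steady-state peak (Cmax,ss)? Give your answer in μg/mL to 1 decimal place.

22.1 μg/mL

Over one 10-h interval, 10/17 ≈ 0.58824 half-lives elapse, leaving f ≈ 0.6652 of each dose.
Accumulation ratio R = 1/(1 − f) ≈ 1/0.3348 ≈ 2.9869.
Each bolus raises the concentration by D/Vd = 1802/244 ≈ 7.385 μg/mL.
Steady-state peak Cmax,ss = C₀·R ≈ 7.385 × 2.9869 ≈ 22.058 μg/mL.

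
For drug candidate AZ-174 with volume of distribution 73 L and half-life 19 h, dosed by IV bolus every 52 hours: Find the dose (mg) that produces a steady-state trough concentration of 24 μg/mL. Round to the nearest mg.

9927 mg

τ/t½ = 52/19 ≈ 2.7368, so f = (1/2)^(52/19) ≈ 0.150013.
Cmin,ss = (D/Vd)·f/(1−f), so D = Cmin,ss·Vd·(1−f)/f.
D = 24 × 73 × (1−f)/f ≈ 24 × 73 × 5.66609 ≈ 9926.99 mg.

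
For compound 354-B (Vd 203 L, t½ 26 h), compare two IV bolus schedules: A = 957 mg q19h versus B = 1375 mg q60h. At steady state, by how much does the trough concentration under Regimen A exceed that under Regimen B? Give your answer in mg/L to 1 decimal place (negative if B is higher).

5.4 mg/L

Regimen A: f = (1/2)^(19/26) ≈ 0.6026; Cmin,ss = (957/203)·f/(1−f) ≈ 7.149 mg/L.
Regimen B: f = (1/2)^(60/26) ≈ 0.2020; Cmin,ss = (1375/203)·f/(1−f) ≈ 1.715 mg/L.
Difference ≈ 7.149 − 1.715 ≈ 5.434 mg/L.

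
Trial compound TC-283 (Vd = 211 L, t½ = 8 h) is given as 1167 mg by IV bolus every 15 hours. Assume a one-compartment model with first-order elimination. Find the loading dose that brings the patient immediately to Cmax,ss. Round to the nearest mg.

1604 mg

f = (1/2)^(15/8) ≈ 0.272627; accumulation ratio R = 1/(1−f) ≈ 1.37481.
Loading dose to hit Cmax,ss on first dose: D_load = D_maint·R ≈ 1167 × 1.37481 ≈ 1604.40 mg.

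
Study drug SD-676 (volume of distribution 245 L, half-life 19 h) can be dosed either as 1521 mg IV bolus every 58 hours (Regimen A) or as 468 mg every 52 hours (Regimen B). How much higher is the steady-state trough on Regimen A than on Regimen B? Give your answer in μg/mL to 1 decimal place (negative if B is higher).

0.5 μg/mL

Regimen A: f = (1/2)^(58/19) ≈ 0.1205; Cmin,ss = (1521/245)·f/(1−f) ≈ 0.851 μg/mL.
Regimen B: f = (1/2)^(52/19) ≈ 0.1500; Cmin,ss = (468/245)·f/(1−f) ≈ 0.337 μg/mL.
Difference ≈ 0.851 − 0.337 ≈ 0.514 μg/mL.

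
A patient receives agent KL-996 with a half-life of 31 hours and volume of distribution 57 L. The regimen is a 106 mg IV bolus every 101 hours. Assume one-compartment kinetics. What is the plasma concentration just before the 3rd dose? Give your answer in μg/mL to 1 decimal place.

f = (1/2)^(τ/t½) = (1/2)^(101/31) ≈ 0.1045.
C₀ = D/Vd = 106/57 ≈ 1.860 μg/mL.
Before the 3rd dose, 2 doses have been given. Superposition: Cmin = C₀·(f + f²).
≈ 1.860 × (0.1045 + 0.0109) ≈ 1.860 × 0.1154 ≈ 0.215 μg/mL.

0.2 μg/mL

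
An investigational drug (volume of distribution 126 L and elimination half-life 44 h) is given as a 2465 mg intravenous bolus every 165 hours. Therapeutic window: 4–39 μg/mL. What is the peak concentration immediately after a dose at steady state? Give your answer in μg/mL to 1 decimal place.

21.1 μg/mL

k = ln2/t½ = ln2/44 ≈ 0.015753 h⁻¹; fraction remaining f = e^(−kτ) = e^(−0.015753×165) ≈ 0.0743.
At steady state, accumulation factor R = 1/(1 − e^(−kτ)) ≈ 1.0803.
Each bolus raises the concentration by D/Vd = 2465/126 ≈ 19.563 μg/mL.
Steady-state peak Cmax,ss = C₀·R ≈ 19.563 × 1.0803 ≈ 21.134 μg/mL.
Peak 21.1 μg/mL vs MTC 39 μg/mL: below toxic threshold.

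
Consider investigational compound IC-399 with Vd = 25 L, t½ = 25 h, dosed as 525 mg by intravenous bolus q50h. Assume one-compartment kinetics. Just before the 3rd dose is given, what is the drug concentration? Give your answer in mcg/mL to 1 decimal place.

f = (1/2)^(τ/t½) = (1/2)^(50/25) ≈ 0.2500.
C₀ = D/Vd = 525/25 ≈ 21.000 mcg/mL.
Before the 3rd dose, 2 doses have been given. Superposition: Cmin = C₀·(f + f²).
≈ 21.000 × (0.2500 + 0.0625) ≈ 21.000 × 0.3125 ≈ 6.562 mcg/mL.

6.6 mcg/mL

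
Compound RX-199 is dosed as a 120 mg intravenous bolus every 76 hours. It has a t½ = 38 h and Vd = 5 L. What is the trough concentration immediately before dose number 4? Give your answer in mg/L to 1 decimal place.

7.9 mg/L

f = (1/2)^(τ/t½) = (1/2)^(76/38) ≈ 0.2500.
C₀ = D/Vd = 120/5 ≈ 24.000 mg/L.
Before the 4th dose, 3 doses have been given. Superposition: Cmin = C₀·(f + f² + … + f^3).
≈ 24.000 × (0.2500 + 0.0625 + 0.0156) ≈ 24.000 × 0.3281 ≈ 7.874 mg/L.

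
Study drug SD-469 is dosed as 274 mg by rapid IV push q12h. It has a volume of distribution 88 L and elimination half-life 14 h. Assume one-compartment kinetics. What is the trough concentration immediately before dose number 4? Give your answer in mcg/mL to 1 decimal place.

f = (1/2)^(τ/t½) = (1/2)^(12/14) ≈ 0.5520.
C₀ = D/Vd = 274/88 ≈ 3.114 mcg/mL.
Before the 4th dose, 3 doses have been given. Superposition: Cmin = C₀·(f + f² + … + f^3).
≈ 3.114 × (0.5520 + 0.3047 + 0.1682) ≈ 3.114 × 1.0249 ≈ 3.192 mcg/mL.

3.2 mcg/mL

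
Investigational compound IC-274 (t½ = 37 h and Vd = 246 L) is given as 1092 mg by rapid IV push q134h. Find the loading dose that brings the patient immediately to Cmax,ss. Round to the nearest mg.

1189 mg

f = (1/2)^(134/37) ≈ 0.081242; accumulation ratio R = 1/(1−f) ≈ 1.08843.
Loading dose to hit Cmax,ss on first dose: D_load = D_maint·R ≈ 1092 × 1.08843 ≈ 1188.57 mg.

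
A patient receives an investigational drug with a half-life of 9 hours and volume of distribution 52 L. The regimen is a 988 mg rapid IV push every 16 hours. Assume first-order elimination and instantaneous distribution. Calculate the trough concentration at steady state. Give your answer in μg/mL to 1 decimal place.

7.8 μg/mL

τ/t½ = 16/9 ≈ 1.7778, so fraction remaining f = (1/2)^(16/9) ≈ 0.2916.
Accumulation ratio R = 1/(1 − f) ≈ 1/0.7084 ≈ 1.4116.
Each bolus raises the concentration by D/Vd = 988/52 ≈ 19.000 μg/mL.
Steady-state peak Cmax,ss = C₀·R ≈ 19.000 × 1.4116 ≈ 26.820 μg/mL.
Steady-state trough Cmin,ss = Cmax,ss·f ≈ 26.820 × 0.2916 ≈ 7.821 μg/mL.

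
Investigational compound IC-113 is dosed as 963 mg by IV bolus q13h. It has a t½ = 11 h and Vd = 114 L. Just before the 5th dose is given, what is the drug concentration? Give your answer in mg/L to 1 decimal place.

f = (1/2)^(τ/t½) = (1/2)^(13/11) ≈ 0.4408.
C₀ = D/Vd = 963/114 ≈ 8.447 mg/L.
Before the 5th dose, 4 doses have been given. Superposition: Cmin = C₀·(f + f² + … + f^4).
≈ 8.447 × (0.4408 + 0.1943 + 0.0856 + 0.0378) ≈ 8.447 × 0.7585 ≈ 6.407 mg/L.

6.4 mg/L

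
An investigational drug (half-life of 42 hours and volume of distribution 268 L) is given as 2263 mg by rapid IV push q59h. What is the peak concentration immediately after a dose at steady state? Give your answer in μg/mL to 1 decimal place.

Over one 59-h interval, 59/42 ≈ 1.4048 half-lives elapse, leaving f ≈ 0.3777 of each dose.
At steady state, accumulation factor R = 1/(1 − e^(−kτ)) ≈ 1.6069.
Single-dose peak C₀ = D/Vd = 2263/268 ≈ 8.444 μg/mL.
Steady-state peak Cmax,ss = C₀·R ≈ 8.444 × 1.6069 ≈ 13.569 μg/mL.

13.6 μg/mL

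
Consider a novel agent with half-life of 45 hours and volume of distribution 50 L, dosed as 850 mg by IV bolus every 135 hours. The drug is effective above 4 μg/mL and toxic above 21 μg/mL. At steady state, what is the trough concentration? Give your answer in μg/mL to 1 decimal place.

2.4 μg/mL

τ = 135 h = 3 half-lives, so f = (1/2)^3 = 0.125.
At steady state, R = 1/(1 − 0.125) = 8/7.
Single-dose peak C₀ = D/Vd = 850/50 = 17 μg/mL.
Steady-state peak Cmax,ss = C₀·R = 17 × 8/7 ≈ 19.429 μg/mL.
Steady-state trough Cmin,ss = Cmax,ss·f ≈ 19.429 × 0.125 ≈ 2.429 μg/mL.
Trough 2.4 μg/mL vs MEC 4 μg/mL: subtherapeutic.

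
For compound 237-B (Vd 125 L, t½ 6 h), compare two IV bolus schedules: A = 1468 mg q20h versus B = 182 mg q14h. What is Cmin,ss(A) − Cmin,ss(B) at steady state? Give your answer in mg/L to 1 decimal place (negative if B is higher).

Regimen A: f = (1/2)^(20/6) ≈ 0.0992; Cmin,ss = (1468/125)·f/(1−f) ≈ 1.293 mg/L.
Regimen B: f = (1/2)^(14/6) ≈ 0.1984; Cmin,ss = (182/125)·f/(1−f) ≈ 0.360 mg/L.
Difference ≈ 1.293 − 0.360 ≈ 0.933 mg/L.

0.9 mg/L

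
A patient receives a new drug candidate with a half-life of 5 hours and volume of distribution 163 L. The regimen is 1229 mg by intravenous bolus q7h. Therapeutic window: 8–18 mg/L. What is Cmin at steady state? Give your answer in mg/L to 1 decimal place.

k = ln2/t½ = ln2/5 ≈ 0.138629 h⁻¹; fraction remaining f = e^(−kτ) = e^(−0.138629×7) ≈ 0.3789.
At steady state, accumulation factor R = 1/(1 − e^(−kτ)) ≈ 1.6100.
Single-dose peak C₀ = D/Vd = 1229/163 ≈ 7.540 mg/L.
Steady-state peak Cmax,ss = C₀·R ≈ 7.540 × 1.6100 ≈ 12.139 mg/L.
Steady-state trough Cmin,ss = Cmax,ss·f ≈ 12.139 × 0.3789 ≈ 4.599 mg/L.
Trough 4.6 mg/L vs MEC 8 mg/L: subtherapeutic.

4.6 mg/L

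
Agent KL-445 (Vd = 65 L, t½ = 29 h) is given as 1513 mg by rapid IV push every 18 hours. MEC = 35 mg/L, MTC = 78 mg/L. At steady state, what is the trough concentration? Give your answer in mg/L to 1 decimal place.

43.3 mg/L

k = ln2/t½ = ln2/29 ≈ 0.023902 h⁻¹; fraction remaining f = e^(−kτ) = e^(−0.023902×18) ≈ 0.6504.
Each bolus raises the concentration by D/Vd = 1513/65 ≈ 23.277 mg/L.
Steady-state trough Cmin,ss = C₀·f/(1−f) ≈ 23.277 × 0.6504/0.3496 ≈ 43.305 mg/L.
Trough 43.3 mg/L vs MEC 35 mg/L: adequate.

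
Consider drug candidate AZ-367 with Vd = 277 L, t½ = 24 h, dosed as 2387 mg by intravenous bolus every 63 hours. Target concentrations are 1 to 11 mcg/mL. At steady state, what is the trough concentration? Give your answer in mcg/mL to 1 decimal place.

Over one 63-h interval, 63/24 ≈ 2.625 half-lives elapse, leaving f ≈ 0.1621 of each dose.
At steady state, accumulation factor R = 1/(1 − e^(−kτ)) ≈ 1.1935.
Single-dose peak C₀ = D/Vd = 2387/277 ≈ 8.617 mcg/mL.
Cmax,ss = C₀/(1 − f) ≈ 8.617/0.8379 ≈ 10.284 mcg/mL.
Steady-state trough Cmin,ss = Cmax,ss·f ≈ 10.284 × 0.1621 ≈ 1.667 mcg/mL.
Trough 1.7 mcg/mL vs MEC 1 mcg/mL: adequate.

1.7 mcg/mL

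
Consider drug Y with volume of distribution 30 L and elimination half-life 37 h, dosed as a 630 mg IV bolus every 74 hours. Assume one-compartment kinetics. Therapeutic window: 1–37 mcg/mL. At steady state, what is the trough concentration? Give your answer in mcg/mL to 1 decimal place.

7.0 mcg/mL

τ = 74 h = 2 half-lives, so f = (1/2)^2 = 0.25.
Accumulation ratio R = 1/(1 − f) = 1/0.75 = 4/3.
Single-dose peak C₀ = D/Vd = 630/30 = 21 mcg/mL.
Steady-state peak Cmax,ss = C₀·R = 21 × 4/3 ≈ 28.000 mcg/mL.
Steady-state trough Cmin,ss = Cmax,ss·f ≈ 28.000 × 0.25 ≈ 7.000 mcg/mL.
Trough 7.0 mcg/mL vs MEC 1 mcg/mL: adequate.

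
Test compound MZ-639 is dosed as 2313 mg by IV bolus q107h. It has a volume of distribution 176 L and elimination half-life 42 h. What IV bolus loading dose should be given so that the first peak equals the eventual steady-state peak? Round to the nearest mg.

2790 mg

f = (1/2)^(107/42) ≈ 0.171037; accumulation ratio R = 1/(1−f) ≈ 1.20633.
Loading dose to hit Cmax,ss on first dose: D_load = D_maint·R ≈ 2313 × 1.20633 ≈ 2790.24 mg.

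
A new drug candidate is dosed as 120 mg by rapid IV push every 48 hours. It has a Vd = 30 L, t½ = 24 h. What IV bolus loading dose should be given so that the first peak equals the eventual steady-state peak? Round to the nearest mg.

f = (1/2)^(48/24) ≈ 0.250000; accumulation ratio R = 1/(1−f) ≈ 1.33333.
Loading dose to hit Cmax,ss on first dose: D_load = D_maint·R ≈ 120 × 1.33333 ≈ 160.00 mg.

160 mg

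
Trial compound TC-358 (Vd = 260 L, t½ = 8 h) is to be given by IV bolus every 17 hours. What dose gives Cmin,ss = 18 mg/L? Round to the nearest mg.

τ/t½ = 17/8 ≈ 2.125, so f = (1/2)^(17/8) ≈ 0.229251.
Cmin,ss = (D/Vd)·f/(1−f), so D = Cmin,ss·Vd·(1−f)/f.
D = 18 × 260 × (1−f)/f ≈ 18 × 260 × 3.36203 ≈ 15734.30 mg.

15734 mg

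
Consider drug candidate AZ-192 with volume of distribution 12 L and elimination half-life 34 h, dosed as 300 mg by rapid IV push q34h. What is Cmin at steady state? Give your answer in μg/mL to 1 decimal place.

The dosing interval is 1 half-life, so f = 2^(−1) = 0.5.
At steady state, R = 1/(1 − 0.5) = 2/1.
Single-dose peak C₀ = D/Vd = 300/12 = 25 μg/mL.
Steady-state peak Cmax,ss = C₀·R = 25 × 2/1 ≈ 50.000 μg/mL.
Steady-state trough Cmin,ss = Cmax,ss·f ≈ 50.000 × 0.5 ≈ 25.000 μg/mL.

25.0 μg/mL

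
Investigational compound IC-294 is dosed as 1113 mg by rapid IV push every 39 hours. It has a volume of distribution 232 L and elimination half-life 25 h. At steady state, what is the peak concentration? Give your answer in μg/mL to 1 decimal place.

7.3 μg/mL

τ/t½ = 39/25 ≈ 1.56, so fraction remaining f = (1/2)^(39/25) ≈ 0.3392.
Accumulation ratio R = 1/(1 − f) ≈ 1/0.6608 ≈ 1.5133.
Each bolus raises the concentration by D/Vd = 1113/232 ≈ 4.797 μg/mL.
Steady-state peak Cmax,ss = C₀·R ≈ 4.797 × 1.5133 ≈ 7.259 μg/mL.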